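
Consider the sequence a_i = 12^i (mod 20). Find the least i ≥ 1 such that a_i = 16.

4

Listing terms: a_0 = 1; a_1 = 12; a_2 = 4; a_3 = 8; a_4 = 16; a_5 = 12.
Since a_5 = a_1 = 12, the sequence is eventually periodic: after a pre-period of length 1 it cycles with period 4.
The value 16 first appears (with i ≥ 1) at a_4.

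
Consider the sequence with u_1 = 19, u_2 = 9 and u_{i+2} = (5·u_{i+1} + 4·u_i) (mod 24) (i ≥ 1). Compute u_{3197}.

u_1 = 19, u_2 = 9, u_3 = 1, u_4 = 17, u_5 = 17, u_6 = 9, u_7 = 17, u_8 = 1, u_9 = 1, u_{10} = 9, u_{11} = 1.
Since (u_{10}, u_{11}) = (u_2, u_3) = (9, 1) (two consecutive terms determine the rest), the sequence is eventually periodic: after a pre-period of length 1 it cycles with period 8.
For i ≥ 2, u_i depends only on (i - 2) mod 8. (3197 - 2) mod 8 = 3, so u_{3197} = u_5 = 17.

17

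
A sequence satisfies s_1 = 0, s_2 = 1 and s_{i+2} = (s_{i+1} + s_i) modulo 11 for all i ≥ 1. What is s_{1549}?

We have s_1 = 0, s_2 = 1, s_3 = 1, s_4 = 2, s_5 = 3, s_6 = 5, s_7 = 8, s_8 = 2, s_9 = 10, s_{10} = 1, s_{11} = 0, s_{12} = 1.
Since (s_{11}, s_{12}) = (s_1, s_2) = (0, 1) (two consecutive terms determine the rest), the sequence is periodic with period 10.
(1549 - 1) mod 10 = 8, so s_{1549} = s_9 = 10.

10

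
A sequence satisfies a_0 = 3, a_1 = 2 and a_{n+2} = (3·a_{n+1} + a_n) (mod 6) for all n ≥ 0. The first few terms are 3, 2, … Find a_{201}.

a_0 = 3,  a_1 = 2,  a_2 = 3,  a_3 = 5,  a_4 = 0,  a_5 = 5,  a_6 = 3,  a_7 = 2.
Since (a_6, a_7) = (a_0, a_1) = (3, 2) (two consecutive terms determine the rest), the sequence is periodic with period 6.
So a_{201} = a_{0 + ((201-0) mod 6)} = a_3 = 5.

5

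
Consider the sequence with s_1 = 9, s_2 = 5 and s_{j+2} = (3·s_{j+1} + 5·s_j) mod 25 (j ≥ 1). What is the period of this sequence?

4

Computing terms: s_1 = 9,  s_2 = 5,  s_3 = 10,  s_4 = 5,  s_5 = 15,  s_6 = 20,  s_7 = 10,  s_8 = 5.
Since (s_7, s_8) = (s_3, s_4) = (10, 5) (two consecutive terms determine the rest), the sequence is eventually periodic: after a pre-period of length 2 it cycles with period 4.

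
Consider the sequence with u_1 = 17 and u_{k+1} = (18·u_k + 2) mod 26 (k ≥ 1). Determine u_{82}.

u_1 = 17; u_2 = 22; u_3 = 8; u_4 = 16; u_5 = 4; u_6 = 22.
Since u_6 = u_2 = 22, the sequence is eventually periodic: after a pre-period of length 1 it cycles with period 4.
For k ≥ 2, u_k depends only on (k - 2) mod 4. (82 - 2) mod 4 = 0, so u_{82} = u_2 = 22.

22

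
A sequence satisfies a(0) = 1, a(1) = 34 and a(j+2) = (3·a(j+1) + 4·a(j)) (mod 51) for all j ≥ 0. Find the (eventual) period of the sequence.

Listing terms: a(0) = 1, a(1) = 34, a(2) = 4, a(3) = 46, a(4) = 1, a(5) = 34.
Since (a(4), a(5)) = (a(0), a(1)) = (1, 34) (two consecutive terms determine the rest), the sequence is periodic with period 4.

4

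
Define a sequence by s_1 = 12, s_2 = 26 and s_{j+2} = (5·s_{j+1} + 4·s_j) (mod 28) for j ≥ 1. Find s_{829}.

22

s_1 = 12, s_2 = 26, s_3 = 10, s_4 = 14, s_5 = 26, s_6 = 18, s_7 = 26, s_8 = 6, s_9 = 22, s_{10} = 22, s_{11} = 2, s_{12} = 14, s_{13} = 22, s_{14} = 26, s_{15} = 22, s_{16} = 18, s_{17} = 10, s_{18} = 10, s_{19} = 6, s_{20} = 14, s_{21} = 10, s_{22} = 22, s_{23} = 10, s_{24} = 26, s_{25} = 2, s_{26} = 2, s_{27} = 18, s_{28} = 14, s_{29} = 2, s_{30} = 10, s_{31} = 2, s_{32} = 22, s_{33} = 6, s_{34} = 6, s_{35} = 26, s_{36} = 14, s_{37} = 6, s_{38} = 2, s_{39} = 6, s_{40} = 10, s_{41} = 18, s_{42} = 18, s_{43} = 22, s_{44} = 14, s_{45} = 18, s_{46} = 6, s_{47} = 18, s_{48} = 2, s_{49} = 26, s_{50} = 26, s_{51} = 10.
Since (s_{50}, s_{51}) = (s_2, s_3) = (26, 10) (two consecutive terms determine the rest), the sequence is eventually periodic: after a pre-period of length 1 it cycles with period 48.
For j ≥ 2, s_j depends only on (j - 2) mod 48. (829 - 2) mod 48 = 11, so s_{829} = s_{13} = 22.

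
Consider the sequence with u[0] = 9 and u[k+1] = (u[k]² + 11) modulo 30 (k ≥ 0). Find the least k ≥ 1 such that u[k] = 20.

5

u[0] = 9; u[1] = 2; u[2] = 15; u[3] = 26; u[4] = 27; u[5] = 20; u[6] = 21; u[7] = 2.
Since u[7] = u[1] = 2, the sequence is eventually periodic: after a pre-period of length 1 it cycles with period 6.
The value 20 first appears (with k ≥ 1) at u[5].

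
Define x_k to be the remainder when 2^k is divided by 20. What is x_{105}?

12

x_0 = 1; x_1 = 2; x_2 = 4; x_3 = 8; x_4 = 16; x_5 = 12; x_6 = 4.
Since x_6 = x_2 = 4, the sequence is eventually periodic: after a pre-period of length 2 it cycles with period 4.
For k ≥ 2, x_k depends only on (k - 2) mod 4. (105 - 2) mod 4 = 3, so x_{105} = x_5 = 12.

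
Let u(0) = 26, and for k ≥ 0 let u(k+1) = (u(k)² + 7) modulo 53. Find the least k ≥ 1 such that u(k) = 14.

9

Listing terms: u(0) = 26,  u(1) = 47,  u(2) = 43,  u(3) = 1,  u(4) = 8,  u(5) = 18,  u(6) = 13,  u(7) = 17,  u(8) = 31,  u(9) = 14,  u(10) = 44,  u(11) = 35,  u(12) = 13.
Since u(12) = u(6) = 13, the sequence is eventually periodic: after a pre-period of length 6 it cycles with period 6.
The value 14 first appears (with k ≥ 1) at u(9).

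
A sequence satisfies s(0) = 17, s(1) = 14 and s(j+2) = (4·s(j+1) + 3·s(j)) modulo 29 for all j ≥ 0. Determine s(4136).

Computing terms: s(0) = 17; s(1) = 14; s(2) = 20; s(3) = 6; s(4) = 26; s(5) = 6; s(6) = 15; s(7) = 20; s(8) = 9; s(9) = 9; s(10) = 5; s(11) = 18; s(12) = 0; s(13) = 25; s(14) = 13; s(15) = 11; s(16) = 25; s(17) = 17; s(18) = 27; s(19) = 14; s(20) = 21; s(21) = 10; s(22) = 16; s(23) = 7; s(24) = 18; s(25) = 6; s(26) = 20; s(27) = 11; s(28) = 17; s(29) = 14.
The sequence repeats with period 28.
So s(4136) = s(0 + ((4136-0) mod 28)) = s(20) = 21.

21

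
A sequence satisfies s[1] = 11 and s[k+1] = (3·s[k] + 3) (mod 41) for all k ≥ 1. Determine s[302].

2

Computing terms: s[1] = 11,  s[2] = 36,  s[3] = 29,  s[4] = 8,  s[5] = 27,  s[6] = 2,  s[7] = 9,  s[8] = 30,  s[9] = 11.
The sequence repeats with period 8.
So s[302] = s[1 + ((302-1) mod 8)] = s[6] = 2.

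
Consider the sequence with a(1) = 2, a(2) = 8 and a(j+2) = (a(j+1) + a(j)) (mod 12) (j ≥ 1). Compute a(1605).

Computing terms: a(1) = 2; a(2) = 8; a(3) = 10; a(4) = 6; a(5) = 4; a(6) = 10; a(7) = 2; a(8) = 0; a(9) = 2; a(10) = 2; a(11) = 4; a(12) = 6; a(13) = 10; a(14) = 4; a(15) = 2; a(16) = 6; a(17) = 8; a(18) = 2; a(19) = 10; a(20) = 0; a(21) = 10; a(22) = 10; a(23) = 8; a(24) = 6; a(25) = 2; a(26) = 8.
Since (a(25), a(26)) = (a(1), a(2)) = (2, 8) (two consecutive terms determine the rest), the sequence is periodic with period 24.
So a(1605) = a(1 + ((1605-1) mod 24)) = a(21) = 10.

10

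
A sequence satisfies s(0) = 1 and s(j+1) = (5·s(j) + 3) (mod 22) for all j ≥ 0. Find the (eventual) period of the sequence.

10

Computing terms: s(0) = 1; s(1) = 8; s(2) = 21; s(3) = 20; s(4) = 15; s(5) = 12; s(6) = 19; s(7) = 10; s(8) = 9; s(9) = 4; s(10) = 1.
Since s(10) = s(0) = 1, the sequence is periodic with period 10.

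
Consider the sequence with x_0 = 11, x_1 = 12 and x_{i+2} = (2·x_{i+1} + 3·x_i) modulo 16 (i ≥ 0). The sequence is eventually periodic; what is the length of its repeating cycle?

We have x_0 = 11; x_1 = 12; x_2 = 9; x_3 = 6; x_4 = 7; x_5 = 0; x_6 = 5; x_7 = 10; x_8 = 3; x_9 = 4; x_{10} = 1; x_{11} = 14; x_{12} = 15; x_{13} = 8; x_{14} = 13; x_{15} = 2; x_{16} = 11; x_{17} = 12.
The sequence repeats with period 16.

16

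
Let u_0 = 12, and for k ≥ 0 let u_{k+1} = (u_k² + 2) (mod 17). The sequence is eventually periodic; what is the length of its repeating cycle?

Listing terms: u_0 = 12,  u_1 = 10,  u_2 = 0,  u_3 = 2,  u_4 = 6,  u_5 = 4,  u_6 = 1,  u_7 = 3,  u_8 = 11,  u_9 = 4.
Since u_9 = u_5 = 4, the sequence is eventually periodic: after a pre-period of length 5 it cycles with period 4.

4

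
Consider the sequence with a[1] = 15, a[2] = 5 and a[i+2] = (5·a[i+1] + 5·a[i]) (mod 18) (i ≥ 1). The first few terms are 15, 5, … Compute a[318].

10

Listing terms: a[1] = 15; a[2] = 5; a[3] = 10; a[4] = 3; a[5] = 11; a[6] = 16; a[7] = 9; a[8] = 17; a[9] = 4; a[10] = 15; a[11] = 5.
The sequence repeats with period 9.
So a[318] = a[1 + ((318-1) mod 9)] = a[3] = 10.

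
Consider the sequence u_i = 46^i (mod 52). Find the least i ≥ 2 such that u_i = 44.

3

Listing terms: u_1 = 46; u_2 = 36; u_3 = 44; u_4 = 48; u_5 = 24; u_6 = 12; u_7 = 32; u_8 = 16; u_9 = 8; u_{10} = 4; u_{11} = 28; u_{12} = 40; u_{13} = 20; u_{14} = 36.
Since u_{14} = u_2 = 36, the sequence is eventually periodic: after a pre-period of length 1 it cycles with period 12.
The value 44 first appears (with i ≥ 2) at u_3.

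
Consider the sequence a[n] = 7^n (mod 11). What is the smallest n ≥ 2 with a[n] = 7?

Listing terms: a[1] = 7, a[2] = 5, a[3] = 2, a[4] = 3, a[5] = 10, a[6] = 4, a[7] = 6, a[8] = 9, a[9] = 8, a[10] = 1, a[11] = 7.
Since a[11] = a[1] = 7, the sequence is periodic with period 10.
The value 7 next appears (with n ≥ 2) at a[11].

11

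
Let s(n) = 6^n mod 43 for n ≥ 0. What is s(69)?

We have s(0) = 1,  s(1) = 6,  s(2) = 36,  s(3) = 1.
Since s(3) = s(0) = 1, the sequence is periodic with period 3.
So s(69) = s(0 + ((69-0) mod 3)) = s(0) = 1.

1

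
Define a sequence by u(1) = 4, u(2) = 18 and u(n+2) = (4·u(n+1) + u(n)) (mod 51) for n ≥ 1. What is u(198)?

Computing terms: u(1) = 4,  u(2) = 18,  u(3) = 25,  u(4) = 16,  u(5) = 38,  u(6) = 15,  u(7) = 47,  u(8) = 50,  u(9) = 43,  u(10) = 18,  u(11) = 13,  u(12) = 19,  u(13) = 38,  u(14) = 18,  u(15) = 8,  u(16) = 50,  u(17) = 4,  u(18) = 15,  u(19) = 13,  u(20) = 16,  u(21) = 26,  u(22) = 18,  u(23) = 47,  u(24) = 2,  u(25) = 4,  u(26) = 18.
Since (u(25), u(26)) = (u(1), u(2)) = (4, 18) (two consecutive terms determine the rest), the sequence is periodic with period 24.
(198 - 1) mod 24 = 5, so u(198) = u(6) = 15.

15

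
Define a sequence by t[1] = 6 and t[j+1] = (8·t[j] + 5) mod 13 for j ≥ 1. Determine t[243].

t[1] = 6,  t[2] = 1,  t[3] = 0,  t[4] = 5,  t[5] = 6.
The sequence repeats with period 4.
(243 - 1) mod 4 = 2, so t[243] = t[3] = 0.

0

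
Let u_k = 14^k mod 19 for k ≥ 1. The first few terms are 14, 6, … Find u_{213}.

12

Computing terms: u_1 = 14; u_2 = 6; u_3 = 8; u_4 = 17; u_5 = 10; u_6 = 7; u_7 = 3; u_8 = 4; u_9 = 18; u_{10} = 5; u_{11} = 13; u_{12} = 11; u_{13} = 2; u_{14} = 9; u_{15} = 12; u_{16} = 16; u_{17} = 15; u_{18} = 1; u_{19} = 14.
The sequence repeats with period 18.
So u_{213} = u_{1 + ((213-1) mod 18)} = u_{15} = 12.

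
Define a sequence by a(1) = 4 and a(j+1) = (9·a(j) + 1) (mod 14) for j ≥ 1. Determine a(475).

4

a(1) = 4,  a(2) = 9,  a(3) = 12,  a(4) = 11,  a(5) = 2,  a(6) = 5,  a(7) = 4.
The sequence repeats with period 6.
(475 - 1) mod 6 = 0, so a(475) = a(1) = 4.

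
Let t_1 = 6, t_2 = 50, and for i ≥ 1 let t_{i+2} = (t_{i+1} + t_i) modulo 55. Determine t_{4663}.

1

t_1 = 6, t_2 = 50, t_3 = 1, t_4 = 51, t_5 = 52, t_6 = 48, t_7 = 45, t_8 = 38, t_9 = 28, t_{10} = 11, t_{11} = 39, t_{12} = 50, t_{13} = 34, t_{14} = 29, t_{15} = 8, t_{16} = 37, t_{17} = 45, t_{18} = 27, t_{19} = 17, t_{20} = 44, t_{21} = 6, t_{22} = 50.
Since (t_{21}, t_{22}) = (t_1, t_2) = (6, 50) (two consecutive terms determine the rest), the sequence is periodic with period 20.
So t_{4663} = t_{1 + ((4663-1) mod 20)} = t_3 = 1.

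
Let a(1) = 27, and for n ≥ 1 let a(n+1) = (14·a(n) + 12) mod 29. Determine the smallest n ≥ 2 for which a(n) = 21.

6

Listing terms: a(1) = 27; a(2) = 13; a(3) = 20; a(4) = 2; a(5) = 11; a(6) = 21; a(7) = 16; a(8) = 4; a(9) = 10; a(10) = 7; a(11) = 23; a(12) = 15; a(13) = 19; a(14) = 17; a(15) = 18; a(16) = 3; a(17) = 25; a(18) = 14; a(19) = 5; a(20) = 24; a(21) = 0; a(22) = 12; a(23) = 6; a(24) = 9; a(25) = 22; a(26) = 1; a(27) = 26; a(28) = 28; a(29) = 27.
Since a(29) = a(1) = 27, the sequence is periodic with period 28.
The value 21 first appears (with n ≥ 2) at a(6).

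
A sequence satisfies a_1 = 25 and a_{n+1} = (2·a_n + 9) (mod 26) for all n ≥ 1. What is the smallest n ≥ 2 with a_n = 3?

4

We have a_1 = 25,  a_2 = 7,  a_3 = 23,  a_4 = 3,  a_5 = 15,  a_6 = 13,  a_7 = 9,  a_8 = 1,  a_9 = 11,  a_{10} = 5,  a_{11} = 19,  a_{12} = 21,  a_{13} = 25.
Since a_{13} = a_1 = 25, the sequence is periodic with period 12.
The value 3 first appears (with n ≥ 2) at a_4.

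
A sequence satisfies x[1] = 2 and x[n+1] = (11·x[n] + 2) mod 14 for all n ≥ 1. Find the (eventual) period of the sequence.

3

We have x[1] = 2,  x[2] = 10,  x[3] = 0,  x[4] = 2.
Since x[4] = x[1] = 2, the sequence is periodic with period 3.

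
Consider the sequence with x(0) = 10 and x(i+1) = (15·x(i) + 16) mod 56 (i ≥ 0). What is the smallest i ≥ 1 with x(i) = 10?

Listing terms: x(0) = 10, x(1) = 54, x(2) = 42, x(3) = 30, x(4) = 18, x(5) = 6, x(6) = 50, x(7) = 38, x(8) = 26, x(9) = 14, x(10) = 2, x(11) = 46, x(12) = 34, x(13) = 22, x(14) = 10.
Since x(14) = x(0) = 10, the sequence is periodic with period 14.
The value 10 next appears (with i ≥ 1) at x(14).

14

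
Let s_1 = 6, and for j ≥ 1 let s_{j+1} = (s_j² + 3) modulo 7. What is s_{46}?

0

Listing terms: s_1 = 6; s_2 = 4; s_3 = 5; s_4 = 0; s_5 = 3; s_6 = 5.
Since s_6 = s_3 = 5, the sequence is eventually periodic: after a pre-period of length 2 it cycles with period 3.
For j ≥ 3, s_j depends only on (j - 3) mod 3. (46 - 3) mod 3 = 1, so s_{46} = s_4 = 0.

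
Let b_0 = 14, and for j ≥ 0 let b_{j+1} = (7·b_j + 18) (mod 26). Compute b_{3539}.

Listing terms: b_0 = 14; b_1 = 12; b_2 = 24; b_3 = 4; b_4 = 20; b_5 = 2; b_6 = 6; b_7 = 8; b_8 = 22; b_9 = 16; b_{10} = 0; b_{11} = 18; b_{12} = 14.
Since b_{12} = b_0 = 14, the sequence is periodic with period 12.
(3539 - 0) mod 12 = 11, so b_{3539} = b_{11} = 18.

18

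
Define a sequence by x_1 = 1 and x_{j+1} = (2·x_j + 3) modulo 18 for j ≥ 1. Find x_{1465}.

1

Listing terms: x_1 = 1; x_2 = 5; x_3 = 13; x_4 = 11; x_5 = 7; x_6 = 17; x_7 = 1.
The sequence repeats with period 6.
(1465 - 1) mod 6 = 0, so x_{1465} = x_1 = 1.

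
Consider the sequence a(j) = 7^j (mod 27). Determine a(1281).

We have a(1) = 7,  a(2) = 22,  a(3) = 19,  a(4) = 25,  a(5) = 13,  a(6) = 10,  a(7) = 16,  a(8) = 4,  a(9) = 1,  a(10) = 7.
Since a(10) = a(1) = 7, the sequence is periodic with period 9.
(1281 - 1) mod 9 = 2, so a(1281) = a(3) = 19.

19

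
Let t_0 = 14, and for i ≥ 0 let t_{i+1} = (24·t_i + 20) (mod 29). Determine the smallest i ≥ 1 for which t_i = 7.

Computing terms: t_0 = 14; t_1 = 8; t_2 = 9; t_3 = 4; t_4 = 0; t_5 = 20; t_6 = 7; t_7 = 14.
The sequence repeats with period 7.
The value 7 first appears (with i ≥ 1) at t_6.

6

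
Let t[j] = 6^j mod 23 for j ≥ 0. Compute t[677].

12

Listing terms: t[0] = 1,  t[1] = 6,  t[2] = 13,  t[3] = 9,  t[4] = 8,  t[5] = 2,  t[6] = 12,  t[7] = 3,  t[8] = 18,  t[9] = 16,  t[10] = 4,  t[11] = 1.
Since t[11] = t[0] = 1, the sequence is periodic with period 11.
So t[677] = t[0 + ((677-0) mod 11)] = t[6] = 12.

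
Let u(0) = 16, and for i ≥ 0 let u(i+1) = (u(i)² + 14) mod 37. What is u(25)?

18

Computing terms: u(0) = 16, u(1) = 11, u(2) = 24, u(3) = 35, u(4) = 18, u(5) = 5, u(6) = 2, u(7) = 18.
Since u(7) = u(4) = 18, the sequence is eventually periodic: after a pre-period of length 4 it cycles with period 3.
For i ≥ 4, u(i) depends only on (i - 4) mod 3. (25 - 4) mod 3 = 0, so u(25) = u(4) = 18.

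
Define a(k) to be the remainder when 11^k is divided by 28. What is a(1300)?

We have a(1) = 11; a(2) = 9; a(3) = 15; a(4) = 25; a(5) = 23; a(6) = 1; a(7) = 11.
The sequence repeats with period 6.
So a(1300) = a(1 + ((1300-1) mod 6)) = a(4) = 25.

25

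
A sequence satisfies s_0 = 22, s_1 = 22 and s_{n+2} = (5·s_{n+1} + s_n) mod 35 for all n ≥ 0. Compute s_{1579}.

We have s_0 = 22; s_1 = 22; s_2 = 27; s_3 = 17; s_4 = 7; s_5 = 17; s_6 = 22; s_7 = 22.
Since (s_6, s_7) = (s_0, s_1) = (22, 22) (two consecutive terms determine the rest), the sequence is periodic with period 6.
(1579 - 0) mod 6 = 1, so s_{1579} = s_1 = 22.

22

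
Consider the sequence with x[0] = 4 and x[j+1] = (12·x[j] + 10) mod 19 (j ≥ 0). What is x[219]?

x[0] = 4, x[1] = 1, x[2] = 3, x[3] = 8, x[4] = 11, x[5] = 9, x[6] = 4.
Since x[6] = x[0] = 4, the sequence is periodic with period 6.
So x[219] = x[0 + ((219-0) mod 6)] = x[3] = 8.

8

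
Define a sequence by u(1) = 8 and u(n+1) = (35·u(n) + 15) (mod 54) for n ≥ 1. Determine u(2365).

8

Computing terms: u(1) = 8, u(2) = 25, u(3) = 26, u(4) = 7, u(5) = 44, u(6) = 43, u(7) = 8.
The sequence repeats with period 6.
(2365 - 1) mod 6 = 0, so u(2365) = u(1) = 8.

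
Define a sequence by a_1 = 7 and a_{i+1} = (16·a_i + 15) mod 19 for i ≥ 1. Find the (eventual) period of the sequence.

Computing terms: a_1 = 7,  a_2 = 13,  a_3 = 14,  a_4 = 11,  a_5 = 1,  a_6 = 12,  a_7 = 17,  a_8 = 2,  a_9 = 9,  a_{10} = 7.
Since a_{10} = a_1 = 7, the sequence is periodic with period 9.

9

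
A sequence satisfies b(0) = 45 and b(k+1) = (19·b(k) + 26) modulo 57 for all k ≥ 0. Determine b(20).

We have b(0) = 45,  b(1) = 26,  b(2) = 7,  b(3) = 45.
Since b(3) = b(0) = 45, the sequence is periodic with period 3.
So b(20) = b(0 + ((20-0) mod 3)) = b(2) = 7.

7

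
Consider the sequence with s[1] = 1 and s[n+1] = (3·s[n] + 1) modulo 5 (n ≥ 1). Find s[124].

Computing terms: s[1] = 1, s[2] = 4, s[3] = 3, s[4] = 0, s[5] = 1.
Since s[5] = s[1] = 1, the sequence is periodic with period 4.
So s[124] = s[1 + ((124-1) mod 4)] = s[4] = 0.

0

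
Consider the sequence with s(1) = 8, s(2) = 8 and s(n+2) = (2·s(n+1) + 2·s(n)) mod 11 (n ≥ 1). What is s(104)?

Listing terms: s(1) = 8; s(2) = 8; s(3) = 10; s(4) = 3; s(5) = 4; s(6) = 3; s(7) = 3; s(8) = 1; s(9) = 8; s(10) = 7; s(11) = 8; s(12) = 8.
The sequence repeats with period 10.
So s(104) = s(1 + ((104-1) mod 10)) = s(4) = 3.

3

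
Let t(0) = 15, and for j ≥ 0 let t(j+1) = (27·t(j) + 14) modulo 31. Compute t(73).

28

Computing terms: t(0) = 15,  t(1) = 16,  t(2) = 12,  t(3) = 28,  t(4) = 26,  t(5) = 3,  t(6) = 2,  t(7) = 6,  t(8) = 21,  t(9) = 23,  t(10) = 15.
The sequence repeats with period 10.
So t(73) = t(0 + ((73-0) mod 10)) = t(3) = 28.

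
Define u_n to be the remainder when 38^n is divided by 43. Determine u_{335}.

17

Computing terms: u_1 = 38, u_2 = 25, u_3 = 4, u_4 = 23, u_5 = 14, u_6 = 16, u_7 = 6, u_8 = 13, u_9 = 21, u_{10} = 24, u_{11} = 9, u_{12} = 41, u_{13} = 10, u_{14} = 36, u_{15} = 35, u_{16} = 40, u_{17} = 15, u_{18} = 11, u_{19} = 31, u_{20} = 17, u_{21} = 1, u_{22} = 38.
The sequence repeats with period 21.
(335 - 1) mod 21 = 19, so u_{335} = u_{20} = 17.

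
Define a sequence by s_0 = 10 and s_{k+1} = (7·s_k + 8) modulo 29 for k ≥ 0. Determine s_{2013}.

Computing terms: s_0 = 10,  s_1 = 20,  s_2 = 3,  s_3 = 0,  s_4 = 8,  s_5 = 6,  s_6 = 21,  s_7 = 10.
Since s_7 = s_0 = 10, the sequence is periodic with period 7.
(2013 - 0) mod 7 = 4, so s_{2013} = s_4 = 8.

8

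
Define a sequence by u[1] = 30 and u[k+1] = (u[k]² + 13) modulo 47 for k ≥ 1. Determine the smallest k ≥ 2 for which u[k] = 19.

4

Listing terms: u[1] = 30; u[2] = 20; u[3] = 37; u[4] = 19; u[5] = 45; u[6] = 17; u[7] = 20.
Since u[7] = u[2] = 20, the sequence is eventually periodic: after a pre-period of length 1 it cycles with period 5.
The value 19 first appears (with k ≥ 2) at u[4].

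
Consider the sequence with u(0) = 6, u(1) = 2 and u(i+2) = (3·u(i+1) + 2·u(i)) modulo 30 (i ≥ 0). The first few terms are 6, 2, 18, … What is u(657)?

14

Listing terms: u(0) = 6, u(1) = 2, u(2) = 18, u(3) = 28, u(4) = 0, u(5) = 26, u(6) = 18, u(7) = 16, u(8) = 24, u(9) = 14, u(10) = 0, u(11) = 28, u(12) = 24, u(13) = 8, u(14) = 12, u(15) = 22, u(16) = 0, u(17) = 14, u(18) = 12, u(19) = 4, u(20) = 6, u(21) = 26, u(22) = 0, u(23) = 22, u(24) = 6, u(25) = 2.
Since (u(24), u(25)) = (u(0), u(1)) = (6, 2) (two consecutive terms determine the rest), the sequence is periodic with period 24.
(657 - 0) mod 24 = 9, so u(657) = u(9) = 14.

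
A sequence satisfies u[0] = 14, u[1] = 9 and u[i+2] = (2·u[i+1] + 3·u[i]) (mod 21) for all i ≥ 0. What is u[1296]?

We have u[0] = 14,  u[1] = 9,  u[2] = 18,  u[3] = 0,  u[4] = 12,  u[5] = 3,  u[6] = 0,  u[7] = 9,  u[8] = 18.
Since (u[7], u[8]) = (u[1], u[2]) = (9, 18) (two consecutive terms determine the rest), the sequence is eventually periodic: after a pre-period of length 1 it cycles with period 6.
For i ≥ 1, u[i] depends only on (i - 1) mod 6. (1296 - 1) mod 6 = 5, so u[1296] = u[6] = 0.

0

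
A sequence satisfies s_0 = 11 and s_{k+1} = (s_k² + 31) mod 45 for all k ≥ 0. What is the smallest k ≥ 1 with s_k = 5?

s_0 = 11; s_1 = 17; s_2 = 5; s_3 = 11.
Since s_3 = s_0 = 11, the sequence is periodic with period 3.
The value 5 first appears (with k ≥ 1) at s_2.

2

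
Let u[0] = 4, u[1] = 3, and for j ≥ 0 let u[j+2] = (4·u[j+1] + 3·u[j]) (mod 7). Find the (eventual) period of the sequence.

21

Computing terms: u[0] = 4, u[1] = 3, u[2] = 3, u[3] = 0, u[4] = 2, u[5] = 1, u[6] = 3, u[7] = 1, u[8] = 6, u[9] = 6, u[10] = 0, u[11] = 4, u[12] = 2, u[13] = 6, u[14] = 2, u[15] = 5, u[16] = 5, u[17] = 0, u[18] = 1, u[19] = 4, u[20] = 5, u[21] = 4, u[22] = 3.
Since (u[21], u[22]) = (u[0], u[1]) = (4, 3) (two consecutive terms determine the rest), the sequence is periodic with period 21.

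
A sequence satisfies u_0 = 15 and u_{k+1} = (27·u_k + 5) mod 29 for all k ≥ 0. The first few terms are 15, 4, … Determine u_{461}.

18

u_0 = 15; u_1 = 4; u_2 = 26; u_3 = 11; u_4 = 12; u_5 = 10; u_6 = 14; u_7 = 6; u_8 = 22; u_9 = 19; u_{10} = 25; u_{11} = 13; u_{12} = 8; u_{13} = 18; u_{14} = 27; u_{15} = 9; u_{16} = 16; u_{17} = 2; u_{18} = 1; u_{19} = 3; u_{20} = 28; u_{21} = 7; u_{22} = 20; u_{23} = 23; u_{24} = 17; u_{25} = 0; u_{26} = 5; u_{27} = 24; u_{28} = 15.
Since u_{28} = u_0 = 15, the sequence is periodic with period 28.
So u_{461} = u_{0 + ((461-0) mod 28)} = u_{13} = 18.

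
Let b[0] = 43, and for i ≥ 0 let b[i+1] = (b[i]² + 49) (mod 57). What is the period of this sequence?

3

Listing terms: b[0] = 43; b[1] = 17; b[2] = 53; b[3] = 8; b[4] = 56; b[5] = 50; b[6] = 41; b[7] = 20; b[8] = 50.
Since b[8] = b[5] = 50, the sequence is eventually periodic: after a pre-period of length 5 it cycles with period 3.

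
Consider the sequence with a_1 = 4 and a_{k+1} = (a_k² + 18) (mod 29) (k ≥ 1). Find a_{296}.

25

Listing terms: a_1 = 4; a_2 = 5; a_3 = 14; a_4 = 11; a_5 = 23; a_6 = 25; a_7 = 5.
Since a_7 = a_2 = 5, the sequence is eventually periodic: after a pre-period of length 1 it cycles with period 5.
For k ≥ 2, a_k depends only on (k - 2) mod 5. (296 - 2) mod 5 = 4, so a_{296} = a_6 = 25.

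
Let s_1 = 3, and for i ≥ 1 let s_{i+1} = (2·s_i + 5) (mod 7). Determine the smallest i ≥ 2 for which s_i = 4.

Listing terms: s_1 = 3, s_2 = 4, s_3 = 6, s_4 = 3.
The sequence repeats with period 3.
The value 4 first appears (with i ≥ 2) at s_2.

2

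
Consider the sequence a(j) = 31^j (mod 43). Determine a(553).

We have a(1) = 31; a(2) = 15; a(3) = 35; a(4) = 10; a(5) = 9; a(6) = 21; a(7) = 6; a(8) = 14; a(9) = 4; a(10) = 38; a(11) = 17; a(12) = 11; a(13) = 40; a(14) = 36; a(15) = 41; a(16) = 24; a(17) = 13; a(18) = 16; a(19) = 23; a(20) = 25; a(21) = 1; a(22) = 31.
Since a(22) = a(1) = 31, the sequence is periodic with period 21.
(553 - 1) mod 21 = 6, so a(553) = a(7) = 6.

6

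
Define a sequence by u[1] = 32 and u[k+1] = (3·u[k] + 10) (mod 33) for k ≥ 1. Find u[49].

4

Listing terms: u[1] = 32; u[2] = 7; u[3] = 31; u[4] = 4; u[5] = 22; u[6] = 10; u[7] = 7.
Since u[7] = u[2] = 7, the sequence is eventually periodic: after a pre-period of length 1 it cycles with period 5.
For k ≥ 2, u[k] depends only on (k - 2) mod 5. (49 - 2) mod 5 = 2, so u[49] = u[4] = 4.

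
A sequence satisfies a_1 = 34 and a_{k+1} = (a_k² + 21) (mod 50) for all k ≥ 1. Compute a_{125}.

12

Listing terms: a_1 = 34; a_2 = 27; a_3 = 0; a_4 = 21; a_5 = 12; a_6 = 15; a_7 = 46; a_8 = 37; a_9 = 40; a_{10} = 21.
Since a_{10} = a_4 = 21, the sequence is eventually periodic: after a pre-period of length 3 it cycles with period 6.
For k ≥ 4, a_k depends only on (k - 4) mod 6. (125 - 4) mod 6 = 1, so a_{125} = a_5 = 12.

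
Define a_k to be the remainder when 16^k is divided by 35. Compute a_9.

Listing terms: a_0 = 1; a_1 = 16; a_2 = 11; a_3 = 1.
Since a_3 = a_0 = 1, the sequence is periodic with period 3.
So a_9 = a_{0 + ((9-0) mod 3)} = a_0 = 1.

1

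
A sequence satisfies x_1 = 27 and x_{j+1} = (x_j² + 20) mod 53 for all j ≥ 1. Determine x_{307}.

7

We have x_1 = 27; x_2 = 7; x_3 = 16; x_4 = 11; x_5 = 35; x_6 = 26; x_7 = 7.
Since x_7 = x_2 = 7, the sequence is eventually periodic: after a pre-period of length 1 it cycles with period 5.
For j ≥ 2, x_j depends only on (j - 2) mod 5. (307 - 2) mod 5 = 0, so x_{307} = x_2 = 7.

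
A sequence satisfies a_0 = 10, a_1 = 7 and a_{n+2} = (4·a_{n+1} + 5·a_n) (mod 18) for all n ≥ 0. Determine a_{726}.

Listing terms: a_0 = 10,  a_1 = 7,  a_2 = 6,  a_3 = 5,  a_4 = 14,  a_5 = 9,  a_6 = 16,  a_7 = 1,  a_8 = 12,  a_9 = 17,  a_{10} = 2,  a_{11} = 3,  a_{12} = 4,  a_{13} = 13,  a_{14} = 0,  a_{15} = 11,  a_{16} = 8,  a_{17} = 15,  a_{18} = 10,  a_{19} = 7.
The sequence repeats with period 18.
So a_{726} = a_{0 + ((726-0) mod 18)} = a_6 = 16.

16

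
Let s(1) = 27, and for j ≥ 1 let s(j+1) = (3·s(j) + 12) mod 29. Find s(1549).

s(1) = 27; s(2) = 6; s(3) = 1; s(4) = 15; s(5) = 28; s(6) = 9; s(7) = 10; s(8) = 13; s(9) = 22; s(10) = 20; s(11) = 14; s(12) = 25; s(13) = 0; s(14) = 12; s(15) = 19; s(16) = 11; s(17) = 16; s(18) = 2; s(19) = 18; s(20) = 8; s(21) = 7; s(22) = 4; s(23) = 24; s(24) = 26; s(25) = 3; s(26) = 21; s(27) = 17; s(28) = 5; s(29) = 27.
The sequence repeats with period 28.
So s(1549) = s(1 + ((1549-1) mod 28)) = s(9) = 22.

22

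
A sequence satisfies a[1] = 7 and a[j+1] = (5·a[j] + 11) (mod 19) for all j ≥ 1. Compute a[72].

3

a[1] = 7,  a[2] = 8,  a[3] = 13,  a[4] = 0,  a[5] = 11,  a[6] = 9,  a[7] = 18,  a[8] = 6,  a[9] = 3,  a[10] = 7.
The sequence repeats with period 9.
So a[72] = a[1 + ((72-1) mod 9)] = a[9] = 3.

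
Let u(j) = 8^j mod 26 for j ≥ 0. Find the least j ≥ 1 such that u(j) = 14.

Computing terms: u(0) = 1,  u(1) = 8,  u(2) = 12,  u(3) = 18,  u(4) = 14,  u(5) = 8.
Since u(5) = u(1) = 8, the sequence is eventually periodic: after a pre-period of length 1 it cycles with period 4.
The value 14 first appears (with j ≥ 1) at u(4).

4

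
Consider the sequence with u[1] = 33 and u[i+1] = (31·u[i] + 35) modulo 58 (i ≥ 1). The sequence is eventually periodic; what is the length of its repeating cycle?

We have u[1] = 33; u[2] = 14; u[3] = 5; u[4] = 16; u[5] = 9; u[6] = 24; u[7] = 25; u[8] = 56; u[9] = 31; u[10] = 10; u[11] = 55; u[12] = 0; u[13] = 35; u[14] = 18; u[15] = 13; u[16] = 32; u[17] = 41; u[18] = 30; u[19] = 37; u[20] = 22; u[21] = 21; u[22] = 48; u[23] = 15; u[24] = 36; u[25] = 49; u[26] = 46; u[27] = 11; u[28] = 28; u[29] = 33.
The sequence repeats with period 28.

28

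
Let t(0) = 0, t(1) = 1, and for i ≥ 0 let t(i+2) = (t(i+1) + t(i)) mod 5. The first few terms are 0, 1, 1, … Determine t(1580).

We have t(0) = 0,  t(1) = 1,  t(2) = 1,  t(3) = 2,  t(4) = 3,  t(5) = 0,  t(6) = 3,  t(7) = 3,  t(8) = 1,  t(9) = 4,  t(10) = 0,  t(11) = 4,  t(12) = 4,  t(13) = 3,  t(14) = 2,  t(15) = 0,  t(16) = 2,  t(17) = 2,  t(18) = 4,  t(19) = 1,  t(20) = 0,  t(21) = 1.
The sequence repeats with period 20.
(1580 - 0) mod 20 = 0, so t(1580) = t(0) = 0.

0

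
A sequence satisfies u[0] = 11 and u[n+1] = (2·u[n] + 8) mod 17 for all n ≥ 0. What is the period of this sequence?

8

Listing terms: u[0] = 11, u[1] = 13, u[2] = 0, u[3] = 8, u[4] = 7, u[5] = 5, u[6] = 1, u[7] = 10, u[8] = 11.
Since u[8] = u[0] = 11, the sequence is periodic with period 8.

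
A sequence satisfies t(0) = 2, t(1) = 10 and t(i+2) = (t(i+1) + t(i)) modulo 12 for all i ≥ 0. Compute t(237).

Listing terms: t(0) = 2; t(1) = 10; t(2) = 0; t(3) = 10; t(4) = 10; t(5) = 8; t(6) = 6; t(7) = 2; t(8) = 8; t(9) = 10; t(10) = 6; t(11) = 4; t(12) = 10; t(13) = 2; t(14) = 0; t(15) = 2; t(16) = 2; t(17) = 4; t(18) = 6; t(19) = 10; t(20) = 4; t(21) = 2; t(22) = 6; t(23) = 8; t(24) = 2; t(25) = 10.
Since (t(24), t(25)) = (t(0), t(1)) = (2, 10) (two consecutive terms determine the rest), the sequence is periodic with period 24.
So t(237) = t(0 + ((237-0) mod 24)) = t(21) = 2.

2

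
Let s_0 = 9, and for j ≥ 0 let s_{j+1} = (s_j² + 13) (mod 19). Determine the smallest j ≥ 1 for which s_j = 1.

s_0 = 9, s_1 = 18, s_2 = 14, s_3 = 0, s_4 = 13, s_5 = 11, s_6 = 1, s_7 = 14.
Since s_7 = s_2 = 14, the sequence is eventually periodic: after a pre-period of length 2 it cycles with period 5.
The value 1 first appears (with j ≥ 1) at s_6.

6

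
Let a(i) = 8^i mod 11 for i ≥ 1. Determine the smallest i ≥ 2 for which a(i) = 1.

10

Computing terms: a(1) = 8, a(2) = 9, a(3) = 6, a(4) = 4, a(5) = 10, a(6) = 3, a(7) = 2, a(8) = 5, a(9) = 7, a(10) = 1, a(11) = 8.
The sequence repeats with period 10.
The value 1 first appears (with i ≥ 2) at a(10).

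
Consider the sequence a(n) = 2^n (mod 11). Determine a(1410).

1

Computing terms: a(0) = 1; a(1) = 2; a(2) = 4; a(3) = 8; a(4) = 5; a(5) = 10; a(6) = 9; a(7) = 7; a(8) = 3; a(9) = 6; a(10) = 1.
The sequence repeats with period 10.
(1410 - 0) mod 10 = 0, so a(1410) = a(0) = 1.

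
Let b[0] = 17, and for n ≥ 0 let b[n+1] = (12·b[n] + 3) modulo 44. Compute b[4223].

3

We have b[0] = 17; b[1] = 31; b[2] = 23; b[3] = 15; b[4] = 7; b[5] = 43; b[6] = 35; b[7] = 27; b[8] = 19; b[9] = 11; b[10] = 3; b[11] = 39; b[12] = 31.
Since b[12] = b[1] = 31, the sequence is eventually periodic: after a pre-period of length 1 it cycles with period 11.
For n ≥ 1, b[n] depends only on (n - 1) mod 11. (4223 - 1) mod 11 = 9, so b[4223] = b[10] = 3.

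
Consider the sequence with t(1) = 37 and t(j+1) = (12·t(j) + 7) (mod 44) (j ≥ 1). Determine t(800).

31

t(1) = 37,  t(2) = 11,  t(3) = 7,  t(4) = 3,  t(5) = 43,  t(6) = 39,  t(7) = 35,  t(8) = 31,  t(9) = 27,  t(10) = 23,  t(11) = 19,  t(12) = 15,  t(13) = 11.
Since t(13) = t(2) = 11, the sequence is eventually periodic: after a pre-period of length 1 it cycles with period 11.
For j ≥ 2, t(j) depends only on (j - 2) mod 11. (800 - 2) mod 11 = 6, so t(800) = t(8) = 31.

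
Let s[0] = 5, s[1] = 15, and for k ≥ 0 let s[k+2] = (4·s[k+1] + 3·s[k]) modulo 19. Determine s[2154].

16

s[0] = 5,  s[1] = 15,  s[2] = 18,  s[3] = 3,  s[4] = 9,  s[5] = 7,  s[6] = 17,  s[7] = 13,  s[8] = 8,  s[9] = 14,  s[10] = 4,  s[11] = 1,  s[12] = 16,  s[13] = 10,  s[14] = 12,  s[15] = 2,  s[16] = 6,  s[17] = 11,  s[18] = 5,  s[19] = 15.
The sequence repeats with period 18.
So s[2154] = s[0 + ((2154-0) mod 18)] = s[12] = 16.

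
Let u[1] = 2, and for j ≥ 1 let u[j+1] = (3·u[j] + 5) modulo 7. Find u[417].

Listing terms: u[1] = 2; u[2] = 4; u[3] = 3; u[4] = 0; u[5] = 5; u[6] = 6; u[7] = 2.
The sequence repeats with period 6.
So u[417] = u[1 + ((417-1) mod 6)] = u[3] = 3.

3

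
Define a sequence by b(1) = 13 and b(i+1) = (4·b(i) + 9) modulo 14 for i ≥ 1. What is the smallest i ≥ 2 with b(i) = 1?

3

We have b(1) = 13, b(2) = 5, b(3) = 1, b(4) = 13.
The sequence repeats with period 3.
The value 1 first appears (with i ≥ 2) at b(3).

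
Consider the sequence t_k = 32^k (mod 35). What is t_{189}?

22

Computing terms: t_0 = 1; t_1 = 32; t_2 = 9; t_3 = 8; t_4 = 11; t_5 = 2; t_6 = 29; t_7 = 18; t_8 = 16; t_9 = 22; t_{10} = 4; t_{11} = 23; t_{12} = 1.
Since t_{12} = t_0 = 1, the sequence is periodic with period 12.
So t_{189} = t_{0 + ((189-0) mod 12)} = t_9 = 22.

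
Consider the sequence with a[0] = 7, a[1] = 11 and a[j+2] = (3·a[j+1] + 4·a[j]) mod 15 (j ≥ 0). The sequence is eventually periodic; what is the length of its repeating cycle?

10

Listing terms: a[0] = 7, a[1] = 11, a[2] = 1, a[3] = 2, a[4] = 10, a[5] = 8, a[6] = 4, a[7] = 14, a[8] = 13, a[9] = 5, a[10] = 7, a[11] = 11.
The sequence repeats with period 10.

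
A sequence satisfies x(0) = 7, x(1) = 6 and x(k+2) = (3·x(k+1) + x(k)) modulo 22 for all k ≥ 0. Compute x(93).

5

Computing terms: x(0) = 7; x(1) = 6; x(2) = 3; x(3) = 15; x(4) = 4; x(5) = 5; x(6) = 19; x(7) = 18; x(8) = 7; x(9) = 17; x(10) = 14; x(11) = 15; x(12) = 15; x(13) = 16; x(14) = 19; x(15) = 7; x(16) = 18; x(17) = 17; x(18) = 3; x(19) = 4; x(20) = 15; x(21) = 5; x(22) = 8; x(23) = 7; x(24) = 7; x(25) = 6.
The sequence repeats with period 24.
(93 - 0) mod 24 = 21, so x(93) = x(21) = 5.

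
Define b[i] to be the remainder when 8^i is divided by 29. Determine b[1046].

Listing terms: b[1] = 8, b[2] = 6, b[3] = 19, b[4] = 7, b[5] = 27, b[6] = 13, b[7] = 17, b[8] = 20, b[9] = 15, b[10] = 4, b[11] = 3, b[12] = 24, b[13] = 18, b[14] = 28, b[15] = 21, b[16] = 23, b[17] = 10, b[18] = 22, b[19] = 2, b[20] = 16, b[21] = 12, b[22] = 9, b[23] = 14, b[24] = 25, b[25] = 26, b[26] = 5, b[27] = 11, b[28] = 1, b[29] = 8.
The sequence repeats with period 28.
So b[1046] = b[1 + ((1046-1) mod 28)] = b[10] = 4.

4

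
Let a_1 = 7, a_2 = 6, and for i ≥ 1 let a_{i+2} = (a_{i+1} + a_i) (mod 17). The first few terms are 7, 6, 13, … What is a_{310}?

Listing terms: a_1 = 7,  a_2 = 6,  a_3 = 13,  a_4 = 2,  a_5 = 15,  a_6 = 0,  a_7 = 15,  a_8 = 15,  a_9 = 13,  a_{10} = 11,  a_{11} = 7,  a_{12} = 1,  a_{13} = 8,  a_{14} = 9,  a_{15} = 0,  a_{16} = 9,  a_{17} = 9,  a_{18} = 1,  a_{19} = 10,  a_{20} = 11,  a_{21} = 4,  a_{22} = 15,  a_{23} = 2,  a_{24} = 0,  a_{25} = 2,  a_{26} = 2,  a_{27} = 4,  a_{28} = 6,  a_{29} = 10,  a_{30} = 16,  a_{31} = 9,  a_{32} = 8,  a_{33} = 0,  a_{34} = 8,  a_{35} = 8,  a_{36} = 16,  a_{37} = 7,  a_{38} = 6.
The sequence repeats with period 36.
So a_{310} = a_{1 + ((310-1) mod 36)} = a_{22} = 15.

15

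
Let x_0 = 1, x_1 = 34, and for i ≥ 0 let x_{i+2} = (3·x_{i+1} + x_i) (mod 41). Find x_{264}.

Listing terms: x_0 = 1; x_1 = 34; x_2 = 21; x_3 = 15; x_4 = 25; x_5 = 8; x_6 = 8; x_7 = 32; x_8 = 22; x_9 = 16; x_{10} = 29; x_{11} = 21; x_{12} = 10; x_{13} = 10; x_{14} = 40; x_{15} = 7; x_{16} = 20; x_{17} = 26; x_{18} = 16; x_{19} = 33; x_{20} = 33; x_{21} = 9; x_{22} = 19; x_{23} = 25; x_{24} = 12; x_{25} = 20; x_{26} = 31; x_{27} = 31; x_{28} = 1; x_{29} = 34.
The sequence repeats with period 28.
(264 - 0) mod 28 = 12, so x_{264} = x_{12} = 10.

10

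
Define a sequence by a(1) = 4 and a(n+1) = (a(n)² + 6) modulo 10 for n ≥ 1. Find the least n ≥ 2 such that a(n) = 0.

a(1) = 4,  a(2) = 2,  a(3) = 0,  a(4) = 6,  a(5) = 2.
Since a(5) = a(2) = 2, the sequence is eventually periodic: after a pre-period of length 1 it cycles with period 3.
The value 0 first appears (with n ≥ 2) at a(3).

3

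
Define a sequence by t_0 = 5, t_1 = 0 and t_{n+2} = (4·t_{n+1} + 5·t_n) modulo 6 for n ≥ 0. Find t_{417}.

Computing terms: t_0 = 5, t_1 = 0, t_2 = 1, t_3 = 4, t_4 = 3, t_5 = 2, t_6 = 5, t_7 = 0.
Since (t_6, t_7) = (t_0, t_1) = (5, 0) (two consecutive terms determine the rest), the sequence is periodic with period 6.
(417 - 0) mod 6 = 3, so t_{417} = t_3 = 4.

4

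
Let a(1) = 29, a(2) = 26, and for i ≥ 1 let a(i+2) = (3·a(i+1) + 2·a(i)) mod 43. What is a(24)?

7

a(1) = 29; a(2) = 26; a(3) = 7; a(4) = 30; a(5) = 18; a(6) = 28; a(7) = 34; a(8) = 29; a(9) = 26.
Since (a(8), a(9)) = (a(1), a(2)) = (29, 26) (two consecutive terms determine the rest), the sequence is periodic with period 7.
So a(24) = a(1 + ((24-1) mod 7)) = a(3) = 7.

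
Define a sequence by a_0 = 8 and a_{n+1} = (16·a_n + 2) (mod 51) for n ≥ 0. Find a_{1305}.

11

a_0 = 8; a_1 = 28; a_2 = 42; a_3 = 11; a_4 = 25; a_5 = 45; a_6 = 8.
The sequence repeats with period 6.
So a_{1305} = a_{0 + ((1305-0) mod 6)} = a_3 = 11.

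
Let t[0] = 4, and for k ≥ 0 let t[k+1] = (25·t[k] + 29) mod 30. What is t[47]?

Computing terms: t[0] = 4, t[1] = 9, t[2] = 14, t[3] = 19, t[4] = 24, t[5] = 29, t[6] = 4.
The sequence repeats with period 6.
So t[47] = t[0 + ((47-0) mod 6)] = t[5] = 29.

29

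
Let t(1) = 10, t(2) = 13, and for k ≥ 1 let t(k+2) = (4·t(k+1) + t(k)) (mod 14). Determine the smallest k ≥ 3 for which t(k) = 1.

Listing terms: t(1) = 10; t(2) = 13; t(3) = 6; t(4) = 9; t(5) = 0; t(6) = 9; t(7) = 8; t(8) = 13; t(9) = 4; t(10) = 1; t(11) = 8; t(12) = 5; t(13) = 0; t(14) = 5; t(15) = 6; t(16) = 1; t(17) = 10; t(18) = 13.
Since (t(17), t(18)) = (t(1), t(2)) = (10, 13) (two consecutive terms determine the rest), the sequence is periodic with period 16.
The value 1 first appears (with k ≥ 3) at t(10).

10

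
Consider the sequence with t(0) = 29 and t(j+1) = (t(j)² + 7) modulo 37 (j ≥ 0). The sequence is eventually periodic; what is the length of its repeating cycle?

Computing terms: t(0) = 29,  t(1) = 34,  t(2) = 16,  t(3) = 4,  t(4) = 23,  t(5) = 18,  t(6) = 35,  t(7) = 11,  t(8) = 17,  t(9) = 0,  t(10) = 7,  t(11) = 19,  t(12) = 35.
Since t(12) = t(6) = 35, the sequence is eventually periodic: after a pre-period of length 6 it cycles with period 6.

6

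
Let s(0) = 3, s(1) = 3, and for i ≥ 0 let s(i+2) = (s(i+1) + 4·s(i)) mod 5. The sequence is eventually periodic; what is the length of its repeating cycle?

6

Listing terms: s(0) = 3,  s(1) = 3,  s(2) = 0,  s(3) = 2,  s(4) = 2,  s(5) = 0,  s(6) = 3,  s(7) = 3.
Since (s(6), s(7)) = (s(0), s(1)) = (3, 3) (two consecutive terms determine the rest), the sequence is periodic with period 6.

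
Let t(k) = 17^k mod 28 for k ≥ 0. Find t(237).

We have t(0) = 1; t(1) = 17; t(2) = 9; t(3) = 13; t(4) = 25; t(5) = 5; t(6) = 1.
Since t(6) = t(0) = 1, the sequence is periodic with period 6.
So t(237) = t(0 + ((237-0) mod 6)) = t(3) = 13.

13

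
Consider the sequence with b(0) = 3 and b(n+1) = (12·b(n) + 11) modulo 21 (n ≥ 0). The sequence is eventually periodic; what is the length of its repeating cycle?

6

b(0) = 3; b(1) = 5; b(2) = 8; b(3) = 2; b(4) = 14; b(5) = 11; b(6) = 17; b(7) = 5.
Since b(7) = b(1) = 5, the sequence is eventually periodic: after a pre-period of length 1 it cycles with period 6.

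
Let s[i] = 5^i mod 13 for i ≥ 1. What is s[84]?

We have s[1] = 5,  s[2] = 12,  s[3] = 8,  s[4] = 1,  s[5] = 5.
The sequence repeats with period 4.
So s[84] = s[1 + ((84-1) mod 4)] = s[4] = 1.

1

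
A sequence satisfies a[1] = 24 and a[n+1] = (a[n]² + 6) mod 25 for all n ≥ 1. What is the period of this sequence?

a[1] = 24; a[2] = 7; a[3] = 5; a[4] = 6; a[5] = 17; a[6] = 20; a[7] = 6.
Since a[7] = a[4] = 6, the sequence is eventually periodic: after a pre-period of length 3 it cycles with period 3.

3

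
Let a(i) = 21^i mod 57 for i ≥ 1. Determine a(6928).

24

a(1) = 21; a(2) = 42; a(3) = 27; a(4) = 54; a(5) = 51; a(6) = 45; a(7) = 33; a(8) = 9; a(9) = 18; a(10) = 36; a(11) = 15; a(12) = 30; a(13) = 3; a(14) = 6; a(15) = 12; a(16) = 24; a(17) = 48; a(18) = 39; a(19) = 21.
Since a(19) = a(1) = 21, the sequence is periodic with period 18.
(6928 - 1) mod 18 = 15, so a(6928) = a(16) = 24.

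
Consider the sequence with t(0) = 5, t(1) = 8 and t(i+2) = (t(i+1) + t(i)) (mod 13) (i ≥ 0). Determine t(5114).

Computing terms: t(0) = 5; t(1) = 8; t(2) = 0; t(3) = 8; t(4) = 8; t(5) = 3; t(6) = 11; t(7) = 1; t(8) = 12; t(9) = 0; t(10) = 12; t(11) = 12; t(12) = 11; t(13) = 10; t(14) = 8; t(15) = 5; t(16) = 0; t(17) = 5; t(18) = 5; t(19) = 10; t(20) = 2; t(21) = 12; t(22) = 1; t(23) = 0; t(24) = 1; t(25) = 1; t(26) = 2; t(27) = 3; t(28) = 5; t(29) = 8.
Since (t(28), t(29)) = (t(0), t(1)) = (5, 8) (two consecutive terms determine the rest), the sequence is periodic with period 28.
(5114 - 0) mod 28 = 18, so t(5114) = t(18) = 5.

5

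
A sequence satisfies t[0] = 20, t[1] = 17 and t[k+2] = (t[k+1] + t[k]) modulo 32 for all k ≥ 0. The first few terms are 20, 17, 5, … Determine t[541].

Listing terms: t[0] = 20; t[1] = 17; t[2] = 5; t[3] = 22; t[4] = 27; t[5] = 17; t[6] = 12; t[7] = 29; t[8] = 9; t[9] = 6; t[10] = 15; t[11] = 21; t[12] = 4; t[13] = 25; t[14] = 29; t[15] = 22; t[16] = 19; t[17] = 9; t[18] = 28; t[19] = 5; t[20] = 1; t[21] = 6; t[22] = 7; t[23] = 13; t[24] = 20; t[25] = 1; t[26] = 21; t[27] = 22; t[28] = 11; t[29] = 1; t[30] = 12; t[31] = 13; t[32] = 25; t[33] = 6; t[34] = 31; t[35] = 5; t[36] = 4; t[37] = 9; t[38] = 13; t[39] = 22; t[40] = 3; t[41] = 25; t[42] = 28; t[43] = 21; t[44] = 17; t[45] = 6; t[46] = 23; t[47] = 29; t[48] = 20; t[49] = 17.
The sequence repeats with period 48.
So t[541] = t[0 + ((541-0) mod 48)] = t[13] = 25.

25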